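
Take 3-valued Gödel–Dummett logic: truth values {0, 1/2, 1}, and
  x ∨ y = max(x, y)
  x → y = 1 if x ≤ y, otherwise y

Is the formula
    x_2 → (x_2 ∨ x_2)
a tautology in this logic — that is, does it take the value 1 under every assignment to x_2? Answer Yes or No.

Yes

x_2 = 0 ↦ 1
x_2 = 1/2 ↦ 1
x_2 = 1 ↦ 1
Every assignment gives a value ≥ 1.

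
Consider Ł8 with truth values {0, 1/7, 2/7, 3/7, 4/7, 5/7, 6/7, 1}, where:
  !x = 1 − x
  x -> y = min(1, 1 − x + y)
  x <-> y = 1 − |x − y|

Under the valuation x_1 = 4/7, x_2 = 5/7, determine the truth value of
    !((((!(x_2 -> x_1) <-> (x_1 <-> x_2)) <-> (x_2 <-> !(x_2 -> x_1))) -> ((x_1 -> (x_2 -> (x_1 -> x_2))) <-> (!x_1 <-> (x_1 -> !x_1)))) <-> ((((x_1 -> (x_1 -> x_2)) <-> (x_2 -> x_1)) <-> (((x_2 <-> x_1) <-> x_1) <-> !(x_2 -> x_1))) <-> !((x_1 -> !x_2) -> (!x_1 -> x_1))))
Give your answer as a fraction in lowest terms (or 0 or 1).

2/7

x_2 -> x_1 = 5/7 -> 4/7 = 6/7
!(x_2 -> x_1) = !6/7 = 1/7
x_1 <-> x_2 = 4/7 <-> 5/7 = 6/7
!(x_2 -> x_1) <-> (x_1 <-> x_2) = 1/7 <-> 6/7 = 2/7
x_2 -> x_1 = 5/7 -> 4/7 = 6/7
!(x_2 -> x_1) = !6/7 = 1/7
x_2 <-> !(x_2 -> x_1) = 5/7 <-> 1/7 = 3/7
(!(x_2 -> x_1) <-> (x_1 <-> x_2)) <-> (x_2 <-> !(x_2 -> x_1)) = 2/7 <-> 3/7 = 6/7
x_1 -> x_2 = 4/7 -> 5/7 = 1
x_2 -> (x_1 -> x_2) = 5/7 -> 1 = 1
x_1 -> (x_2 -> (x_1 -> x_2)) = 4/7 -> 1 = 1
!x_1 = !4/7 = 3/7
!x_1 = !4/7 = 3/7
x_1 -> !x_1 = 4/7 -> 3/7 = 6/7
!x_1 <-> (x_1 -> !x_1) = 3/7 <-> 6/7 = 4/7
(x_1 -> (x_2 -> (x_1 -> x_2))) <-> (!x_1 <-> (x_1 -> !x_1)) = 1 <-> 4/7 = 4/7
((!(x_2 -> x_1) <-> (x_1 <-> x_2)) <-> (x_2 <-> !(x_2 -> x_1))) -> ((x_1 -> (x_2 -> (x_1 -> x_2))) <-> (!x_1 <-> (x_1 -> !x_1))) = 6/7 -> 4/7 = 5/7
x_1 -> x_2 = 4/7 -> 5/7 = 1
x_1 -> (x_1 -> x_2) = 4/7 -> 1 = 1
x_2 -> x_1 = 5/7 -> 4/7 = 6/7
(x_1 -> (x_1 -> x_2)) <-> (x_2 -> x_1) = 1 <-> 6/7 = 6/7
x_2 <-> x_1 = 5/7 <-> 4/7 = 6/7
(x_2 <-> x_1) <-> x_1 = 6/7 <-> 4/7 = 5/7
x_2 -> x_1 = 5/7 -> 4/7 = 6/7
!(x_2 -> x_1) = !6/7 = 1/7
((x_2 <-> x_1) <-> x_1) <-> !(x_2 -> x_1) = 5/7 <-> 1/7 = 3/7
((x_1 -> (x_1 -> x_2)) <-> (x_2 -> x_1)) <-> (((x_2 <-> x_1) <-> x_1) <-> !(x_2 -> x_1)) = 6/7 <-> 3/7 = 4/7
!x_2 = !5/7 = 2/7
x_1 -> !x_2 = 4/7 -> 2/7 = 5/7
!x_1 = !4/7 = 3/7
!x_1 -> x_1 = 3/7 -> 4/7 = 1
(x_1 -> !x_2) -> (!x_1 -> x_1) = 5/7 -> 1 = 1
!((x_1 -> !x_2) -> (!x_1 -> x_1)) = !1 = 0
(((x_1 -> (x_1 -> x_2)) <-> (x_2 -> x_1)) <-> (((x_2 <-> x_1) <-> x_1) <-> !(x_2 -> x_1))) <-> !((x_1 -> !x_2) -> (!x_1 -> x_1)) = 4/7 <-> 0 = 3/7
(((!(x_2 -> x_1) <-> (x_1 <-> x_2)) <-> (x_2 <-> !(x_2 -> x_1))) -> ((x_1 -> (x_2 -> (x_1 -> x_2))) <-> (!x_1 <-> (x_1 -> !x_1)))) <-> ((((x_1 -> (x_1 -> x_2)) <-> (x_2 -> x_1)) <-> (((x_2 <-> x_1) <-> x_1) <-> !(x_2 -> x_1))) <-> !((x_1 -> !x_2) -> (!x_1 -> x_1))) = 5/7 <-> 3/7 = 5/7
!((((!(x_2 -> x_1) <-> (x_1 <-> x_2)) <-> (x_2 <-> !(x_2 -> x_1))) -> ((x_1 -> (x_2 -> (x_1 -> x_2))) <-> (!x_1 <-> (x_1 -> !x_1)))) <-> ((((x_1 -> (x_1 -> x_2)) <-> (x_2 -> x_1)) <-> (((x_2 <-> x_1) <-> x_1) <-> !(x_2 -> x_1))) <-> !((x_1 -> !x_2) -> (!x_1 -> x_1)))) = !5/7 = 2/7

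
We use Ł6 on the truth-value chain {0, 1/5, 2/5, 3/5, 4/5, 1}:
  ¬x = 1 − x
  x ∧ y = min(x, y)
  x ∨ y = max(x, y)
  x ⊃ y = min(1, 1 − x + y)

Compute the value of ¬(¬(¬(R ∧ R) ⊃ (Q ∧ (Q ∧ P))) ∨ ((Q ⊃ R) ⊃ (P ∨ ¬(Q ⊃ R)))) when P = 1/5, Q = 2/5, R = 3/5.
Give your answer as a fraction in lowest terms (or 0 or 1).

4/5

R ∧ R = 3/5 ∧ 3/5 = 3/5
¬(R ∧ R) = ¬3/5 = 2/5
Q ∧ P = 2/5 ∧ 1/5 = 1/5
Q ∧ (Q ∧ P) = 2/5 ∧ 1/5 = 1/5
¬(R ∧ R) ⊃ (Q ∧ (Q ∧ P)) = 2/5 ⊃ 1/5 = 4/5
¬(¬(R ∧ R) ⊃ (Q ∧ (Q ∧ P))) = ¬4/5 = 1/5
Q ⊃ R = 2/5 ⊃ 3/5 = 1
Q ⊃ R = 2/5 ⊃ 3/5 = 1
¬(Q ⊃ R) = ¬1 = 0
P ∨ ¬(Q ⊃ R) = 1/5 ∨ 0 = 1/5
(Q ⊃ R) ⊃ (P ∨ ¬(Q ⊃ R)) = 1 ⊃ 1/5 = 1/5
¬(¬(R ∧ R) ⊃ (Q ∧ (Q ∧ P))) ∨ ((Q ⊃ R) ⊃ (P ∨ ¬(Q ⊃ R))) = 1/5 ∨ 1/5 = 1/5
¬(¬(¬(R ∧ R) ⊃ (Q ∧ (Q ∧ P))) ∨ ((Q ⊃ R) ⊃ (P ∨ ¬(Q ⊃ R)))) = ¬1/5 = 4/5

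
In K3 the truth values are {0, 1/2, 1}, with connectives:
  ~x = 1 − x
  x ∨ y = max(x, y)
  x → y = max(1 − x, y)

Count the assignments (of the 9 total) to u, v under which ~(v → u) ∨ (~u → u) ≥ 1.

4

u = 0, v = 0 ↦ 0  <
u = 0, v = 1/2 ↦ 1/2  <
u = 0, v = 1 ↦ 1  ≥
u = 1/2, v = 0 ↦ 1/2  <
u = 1/2, v = 1/2 ↦ 1/2  <
u = 1/2, v = 1 ↦ 1/2  <
u = 1, v = 0 ↦ 1  ≥
u = 1, v = 1/2 ↦ 1  ≥
u = 1, v = 1 ↦ 1  ≥
So 4 of the 9 assignments meet the threshold.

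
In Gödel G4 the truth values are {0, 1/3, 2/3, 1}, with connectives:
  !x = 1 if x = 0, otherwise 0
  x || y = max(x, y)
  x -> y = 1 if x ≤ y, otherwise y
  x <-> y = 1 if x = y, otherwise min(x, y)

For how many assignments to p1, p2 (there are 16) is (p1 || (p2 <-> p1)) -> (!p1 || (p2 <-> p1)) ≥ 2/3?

11

p1 = 0, p2 = 0 ↦ 1  ≥
p1 = 0, p2 = 1/3 ↦ 1  ≥
p1 = 0, p2 = 2/3 ↦ 1  ≥
p1 = 0, p2 = 1 ↦ 1  ≥
p1 = 1/3, p2 = 0 ↦ 0  <
p1 = 1/3, p2 = 1/3 ↦ 1  ≥
p1 = 1/3, p2 = 2/3 ↦ 1  ≥
p1 = 1/3, p2 = 1 ↦ 1  ≥
p1 = 2/3, p2 = 0 ↦ 0  <
p1 = 2/3, p2 = 1/3 ↦ 1/3  <
p1 = 2/3, p2 = 2/3 ↦ 1  ≥
p1 = 2/3, p2 = 1 ↦ 1  ≥
p1 = 1, p2 = 0 ↦ 0  <
p1 = 1, p2 = 1/3 ↦ 1/3  <
p1 = 1, p2 = 2/3 ↦ 2/3  ≥
p1 = 1, p2 = 1 ↦ 1  ≥
So 11 of the 16 assignments meet the threshold.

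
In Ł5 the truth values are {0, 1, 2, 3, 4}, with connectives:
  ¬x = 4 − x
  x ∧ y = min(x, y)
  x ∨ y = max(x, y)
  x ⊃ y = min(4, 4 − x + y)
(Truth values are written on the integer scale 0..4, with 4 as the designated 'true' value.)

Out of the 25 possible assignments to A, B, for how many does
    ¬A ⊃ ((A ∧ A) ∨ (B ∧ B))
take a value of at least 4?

18

value 4: 18 assignments (counts)
value 3: 2 assignments
value 2: 3 assignments
value 1: 1 assignment
value 0: 1 assignment
So 18 of the 25 assignments meet the threshold.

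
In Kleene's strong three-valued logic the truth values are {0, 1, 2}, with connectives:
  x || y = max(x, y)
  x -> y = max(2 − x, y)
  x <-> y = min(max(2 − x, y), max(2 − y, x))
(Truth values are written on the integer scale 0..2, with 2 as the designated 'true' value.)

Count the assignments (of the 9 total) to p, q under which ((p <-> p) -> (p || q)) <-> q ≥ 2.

4

p = 0, q = 0 ↦ 2  ≥
p = 0, q = 1 ↦ 1  <
p = 0, q = 2 ↦ 2  ≥
p = 1, q = 0 ↦ 1  <
p = 1, q = 1 ↦ 1  <
p = 1, q = 2 ↦ 2  ≥
p = 2, q = 0 ↦ 0  <
p = 2, q = 1 ↦ 1  <
p = 2, q = 2 ↦ 2  ≥
So 4 of the 9 assignments meet the threshold.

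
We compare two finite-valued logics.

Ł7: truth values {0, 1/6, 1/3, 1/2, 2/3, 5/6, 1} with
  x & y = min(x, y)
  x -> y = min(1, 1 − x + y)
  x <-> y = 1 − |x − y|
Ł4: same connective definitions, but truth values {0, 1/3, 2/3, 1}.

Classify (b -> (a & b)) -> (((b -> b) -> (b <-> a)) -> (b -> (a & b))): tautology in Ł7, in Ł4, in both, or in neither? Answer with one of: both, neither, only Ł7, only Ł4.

both

In Ł7: every assignment gives 1 — tautology.
In Ł4: every assignment gives 1 — tautology.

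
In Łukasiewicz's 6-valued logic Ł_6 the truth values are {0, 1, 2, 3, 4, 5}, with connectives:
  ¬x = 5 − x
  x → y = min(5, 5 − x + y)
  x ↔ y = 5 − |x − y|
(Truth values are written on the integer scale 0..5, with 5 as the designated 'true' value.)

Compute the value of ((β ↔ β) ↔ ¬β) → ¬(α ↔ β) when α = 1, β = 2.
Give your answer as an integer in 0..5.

β ↔ β = 2 ↔ 2 = 5
¬β = ¬2 = 3
(β ↔ β) ↔ ¬β = 5 ↔ 3 = 3
α ↔ β = 1 ↔ 2 = 4
¬(α ↔ β) = ¬4 = 1
((β ↔ β) ↔ ¬β) → ¬(α ↔ β) = 3 → 1 = 3

3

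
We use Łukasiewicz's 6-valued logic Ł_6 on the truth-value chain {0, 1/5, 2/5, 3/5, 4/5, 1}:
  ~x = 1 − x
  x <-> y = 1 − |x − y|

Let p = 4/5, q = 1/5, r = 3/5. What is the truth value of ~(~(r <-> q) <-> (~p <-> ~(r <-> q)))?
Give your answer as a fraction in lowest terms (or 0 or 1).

2/5

r <-> q = 3/5 <-> 1/5 = 3/5
~(r <-> q) = ~3/5 = 2/5
~p = ~4/5 = 1/5
r <-> q = 3/5 <-> 1/5 = 3/5
~(r <-> q) = ~3/5 = 2/5
~p <-> ~(r <-> q) = 1/5 <-> 2/5 = 4/5
~(r <-> q) <-> (~p <-> ~(r <-> q)) = 2/5 <-> 4/5 = 3/5
~(~(r <-> q) <-> (~p <-> ~(r <-> q))) = ~3/5 = 2/5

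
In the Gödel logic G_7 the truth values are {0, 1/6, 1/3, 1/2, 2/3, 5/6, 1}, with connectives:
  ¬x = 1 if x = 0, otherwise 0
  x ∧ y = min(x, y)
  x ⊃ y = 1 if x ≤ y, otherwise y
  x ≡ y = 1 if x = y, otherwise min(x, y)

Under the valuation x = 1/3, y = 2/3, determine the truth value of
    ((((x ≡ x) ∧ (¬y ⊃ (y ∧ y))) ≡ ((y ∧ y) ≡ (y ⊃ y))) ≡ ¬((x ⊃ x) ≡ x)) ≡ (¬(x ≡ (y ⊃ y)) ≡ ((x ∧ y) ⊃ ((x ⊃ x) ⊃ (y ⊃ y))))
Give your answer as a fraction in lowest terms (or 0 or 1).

x ≡ x = 1/3 ≡ 1/3 = 1
¬y = ¬2/3 = 0
y ∧ y = 2/3 ∧ 2/3 = 2/3
¬y ⊃ (y ∧ y) = 0 ⊃ 2/3 = 1
(x ≡ x) ∧ (¬y ⊃ (y ∧ y)) = 1 ∧ 1 = 1
y ∧ y = 2/3 ∧ 2/3 = 2/3
y ⊃ y = 2/3 ⊃ 2/3 = 1
(y ∧ y) ≡ (y ⊃ y) = 2/3 ≡ 1 = 2/3
((x ≡ x) ∧ (¬y ⊃ (y ∧ y))) ≡ ((y ∧ y) ≡ (y ⊃ y)) = 1 ≡ 2/3 = 2/3
x ⊃ x = 1/3 ⊃ 1/3 = 1
(x ⊃ x) ≡ x = 1 ≡ 1/3 = 1/3
¬((x ⊃ x) ≡ x) = ¬1/3 = 0
(((x ≡ x) ∧ (¬y ⊃ (y ∧ y))) ≡ ((y ∧ y) ≡ (y ⊃ y))) ≡ ¬((x ⊃ x) ≡ x) = 2/3 ≡ 0 = 0
y ⊃ y = 2/3 ⊃ 2/3 = 1
x ≡ (y ⊃ y) = 1/3 ≡ 1 = 1/3
¬(x ≡ (y ⊃ y)) = ¬1/3 = 0
x ∧ y = 1/3 ∧ 2/3 = 1/3
x ⊃ x = 1/3 ⊃ 1/3 = 1
y ⊃ y = 2/3 ⊃ 2/3 = 1
(x ⊃ x) ⊃ (y ⊃ y) = 1 ⊃ 1 = 1
(x ∧ y) ⊃ ((x ⊃ x) ⊃ (y ⊃ y)) = 1/3 ⊃ 1 = 1
¬(x ≡ (y ⊃ y)) ≡ ((x ∧ y) ⊃ ((x ⊃ x) ⊃ (y ⊃ y))) = 0 ≡ 1 = 0
((((x ≡ x) ∧ (¬y ⊃ (y ∧ y))) ≡ ((y ∧ y) ≡ (y ⊃ y))) ≡ ¬((x ⊃ x) ≡ x)) ≡ (¬(x ≡ (y ⊃ y)) ≡ ((x ∧ y) ⊃ ((x ⊃ x) ⊃ (y ⊃ y)))) = 0 ≡ 0 = 1

1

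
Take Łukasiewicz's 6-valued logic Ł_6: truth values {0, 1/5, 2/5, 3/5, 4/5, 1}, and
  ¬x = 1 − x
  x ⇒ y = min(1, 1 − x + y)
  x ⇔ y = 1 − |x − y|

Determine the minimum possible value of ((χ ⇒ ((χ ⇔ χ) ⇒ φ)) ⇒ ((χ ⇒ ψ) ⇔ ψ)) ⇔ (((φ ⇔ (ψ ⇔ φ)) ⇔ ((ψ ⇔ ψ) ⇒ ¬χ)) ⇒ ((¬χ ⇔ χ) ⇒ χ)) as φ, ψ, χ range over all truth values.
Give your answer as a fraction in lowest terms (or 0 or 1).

0

Take φ = 0, ψ = 0, χ = 0:
χ ⇔ χ = 0 ⇔ 0 = 1
(χ ⇔ χ) ⇒ φ = 1 ⇒ 0 = 0
χ ⇒ ((χ ⇔ χ) ⇒ φ) = 0 ⇒ 0 = 1
χ ⇒ ψ = 0 ⇒ 0 = 1
(χ ⇒ ψ) ⇔ ψ = 1 ⇔ 0 = 0
(χ ⇒ ((χ ⇔ χ) ⇒ φ)) ⇒ ((χ ⇒ ψ) ⇔ ψ) = 1 ⇒ 0 = 0
ψ ⇔ φ = 0 ⇔ 0 = 1
φ ⇔ (ψ ⇔ φ) = 0 ⇔ 1 = 0
ψ ⇔ ψ = 0 ⇔ 0 = 1
¬χ = ¬0 = 1
(ψ ⇔ ψ) ⇒ ¬χ = 1 ⇒ 1 = 1
(φ ⇔ (ψ ⇔ φ)) ⇔ ((ψ ⇔ ψ) ⇒ ¬χ) = 0 ⇔ 1 = 0
¬χ = ¬0 = 1
¬χ ⇔ χ = 1 ⇔ 0 = 0
(¬χ ⇔ χ) ⇒ χ = 0 ⇒ 0 = 1
((φ ⇔ (ψ ⇔ φ)) ⇔ ((ψ ⇔ ψ) ⇒ ¬χ)) ⇒ ((¬χ ⇔ χ) ⇒ χ) = 0 ⇒ 1 = 1
((χ ⇒ ((χ ⇔ χ) ⇒ φ)) ⇒ ((χ ⇒ ψ) ⇔ ψ)) ⇔ (((φ ⇔ (ψ ⇔ φ)) ⇔ ((ψ ⇔ ψ) ⇒ ¬χ)) ⇒ ((¬χ ⇔ χ) ⇒ χ)) = 0 ⇔ 1 = 0
No assignment yields a value below 0, so this is the minimum.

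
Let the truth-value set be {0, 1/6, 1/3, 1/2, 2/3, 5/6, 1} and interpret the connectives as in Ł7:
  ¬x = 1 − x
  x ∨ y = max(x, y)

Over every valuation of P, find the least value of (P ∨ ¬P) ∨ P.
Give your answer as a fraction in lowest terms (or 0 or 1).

Take P = 1/2:
¬P = ¬1/2 = 1/2
P ∨ ¬P = 1/2 ∨ 1/2 = 1/2
(P ∨ ¬P) ∨ P = 1/2 ∨ 1/2 = 1/2
No assignment yields a value below 1/2, so this is the minimum.

1/2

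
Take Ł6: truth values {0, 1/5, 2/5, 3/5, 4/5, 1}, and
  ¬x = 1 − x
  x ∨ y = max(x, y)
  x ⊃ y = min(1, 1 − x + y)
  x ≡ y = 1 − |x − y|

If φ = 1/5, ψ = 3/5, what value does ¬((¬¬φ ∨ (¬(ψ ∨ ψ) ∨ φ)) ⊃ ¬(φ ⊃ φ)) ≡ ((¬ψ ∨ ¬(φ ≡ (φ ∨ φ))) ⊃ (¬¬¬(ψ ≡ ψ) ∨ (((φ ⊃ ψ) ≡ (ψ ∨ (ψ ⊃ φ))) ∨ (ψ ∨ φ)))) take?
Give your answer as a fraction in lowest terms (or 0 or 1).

¬φ = ¬1/5 = 4/5
¬¬φ = ¬4/5 = 1/5
ψ ∨ ψ = 3/5 ∨ 3/5 = 3/5
¬(ψ ∨ ψ) = ¬3/5 = 2/5
¬(ψ ∨ ψ) ∨ φ = 2/5 ∨ 1/5 = 2/5
¬¬φ ∨ (¬(ψ ∨ ψ) ∨ φ) = 1/5 ∨ 2/5 = 2/5
φ ⊃ φ = 1/5 ⊃ 1/5 = 1
¬(φ ⊃ φ) = ¬1 = 0
(¬¬φ ∨ (¬(ψ ∨ ψ) ∨ φ)) ⊃ ¬(φ ⊃ φ) = 2/5 ⊃ 0 = 3/5
¬((¬¬φ ∨ (¬(ψ ∨ ψ) ∨ φ)) ⊃ ¬(φ ⊃ φ)) = ¬3/5 = 2/5
¬ψ = ¬3/5 = 2/5
φ ∨ φ = 1/5 ∨ 1/5 = 1/5
φ ≡ (φ ∨ φ) = 1/5 ≡ 1/5 = 1
¬(φ ≡ (φ ∨ φ)) = ¬1 = 0
¬ψ ∨ ¬(φ ≡ (φ ∨ φ)) = 2/5 ∨ 0 = 2/5
ψ ≡ ψ = 3/5 ≡ 3/5 = 1
¬(ψ ≡ ψ) = ¬1 = 0
¬¬(ψ ≡ ψ) = ¬0 = 1
¬¬¬(ψ ≡ ψ) = ¬1 = 0
φ ⊃ ψ = 1/5 ⊃ 3/5 = 1
ψ ⊃ φ = 3/5 ⊃ 1/5 = 3/5
ψ ∨ (ψ ⊃ φ) = 3/5 ∨ 3/5 = 3/5
(φ ⊃ ψ) ≡ (ψ ∨ (ψ ⊃ φ)) = 1 ≡ 3/5 = 3/5
ψ ∨ φ = 3/5 ∨ 1/5 = 3/5
((φ ⊃ ψ) ≡ (ψ ∨ (ψ ⊃ φ))) ∨ (ψ ∨ φ) = 3/5 ∨ 3/5 = 3/5
¬¬¬(ψ ≡ ψ) ∨ (((φ ⊃ ψ) ≡ (ψ ∨ (ψ ⊃ φ))) ∨ (ψ ∨ φ)) = 0 ∨ 3/5 = 3/5
(¬ψ ∨ ¬(φ ≡ (φ ∨ φ))) ⊃ (¬¬¬(ψ ≡ ψ) ∨ (((φ ⊃ ψ) ≡ (ψ ∨ (ψ ⊃ φ))) ∨ (ψ ∨ φ))) = 2/5 ⊃ 3/5 = 1
¬((¬¬φ ∨ (¬(ψ ∨ ψ) ∨ φ)) ⊃ ¬(φ ⊃ φ)) ≡ ((¬ψ ∨ ¬(φ ≡ (φ ∨ φ))) ⊃ (¬¬¬(ψ ≡ ψ) ∨ (((φ ⊃ ψ) ≡ (ψ ∨ (ψ ⊃ φ))) ∨ (ψ ∨ φ)))) = 2/5 ≡ 1 = 2/5

2/5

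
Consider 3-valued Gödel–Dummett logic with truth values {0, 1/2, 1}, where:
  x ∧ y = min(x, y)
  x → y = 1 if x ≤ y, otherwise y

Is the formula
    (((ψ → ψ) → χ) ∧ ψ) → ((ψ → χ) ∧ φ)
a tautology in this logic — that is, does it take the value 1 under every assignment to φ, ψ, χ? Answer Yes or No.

No

Counterexample: take φ = 0, ψ = 1/2, χ = 1/2.
ψ → ψ = 1/2 → 1/2 = 1
(ψ → ψ) → χ = 1 → 1/2 = 1/2
((ψ → ψ) → χ) ∧ ψ = 1/2 ∧ 1/2 = 1/2
ψ → χ = 1/2 → 1/2 = 1
(ψ → χ) ∧ φ = 1 ∧ 0 = 0
(((ψ → ψ) → χ) ∧ ψ) → ((ψ → χ) ∧ φ) = 1/2 → 0 = 0
This gives 0 ≠ 1.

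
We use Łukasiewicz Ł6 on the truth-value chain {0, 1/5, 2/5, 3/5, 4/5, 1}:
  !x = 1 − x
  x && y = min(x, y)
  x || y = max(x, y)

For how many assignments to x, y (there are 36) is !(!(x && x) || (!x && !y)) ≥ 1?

6

value 1: 6 assignments (counts)
value 4/5: 6 assignments
value 3/5: 6 assignments
value 2/5: 6 assignments
value 1/5: 6 assignments
value 0: 6 assignments
So 6 of the 36 assignments meet the threshold.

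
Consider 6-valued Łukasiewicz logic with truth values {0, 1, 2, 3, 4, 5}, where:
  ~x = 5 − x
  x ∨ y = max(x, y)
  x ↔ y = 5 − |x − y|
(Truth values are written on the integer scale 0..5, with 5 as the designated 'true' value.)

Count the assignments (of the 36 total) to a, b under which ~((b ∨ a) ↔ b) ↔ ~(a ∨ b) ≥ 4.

value 5: 8 assignments (counts)
value 4: 10 assignments (counts)
value 3: 7 assignments
value 2: 6 assignments
value 1: 3 assignments
value 0: 2 assignments
So 18 of the 36 assignments meet the threshold.

18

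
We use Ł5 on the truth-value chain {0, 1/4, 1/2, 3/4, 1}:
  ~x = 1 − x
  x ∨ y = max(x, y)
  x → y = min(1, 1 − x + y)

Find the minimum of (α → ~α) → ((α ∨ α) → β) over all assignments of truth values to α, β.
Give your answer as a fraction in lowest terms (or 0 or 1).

Take α = 1/2, β = 0:
~α = ~1/2 = 1/2
α → ~α = 1/2 → 1/2 = 1
α ∨ α = 1/2 ∨ 1/2 = 1/2
(α ∨ α) → β = 1/2 → 0 = 1/2
(α → ~α) → ((α ∨ α) → β) = 1 → 1/2 = 1/2
No assignment yields a value below 1/2, so this is the minimum.

1/2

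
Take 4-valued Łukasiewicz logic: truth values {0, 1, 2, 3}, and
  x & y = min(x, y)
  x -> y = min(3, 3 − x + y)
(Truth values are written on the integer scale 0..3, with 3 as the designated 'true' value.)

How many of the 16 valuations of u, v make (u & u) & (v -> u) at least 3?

u = 0, v = 0 ↦ 0  <
u = 0, v = 1 ↦ 0  <
u = 0, v = 2 ↦ 0  <
u = 0, v = 3 ↦ 0  <
u = 1, v = 0 ↦ 1  <
u = 1, v = 1 ↦ 1  <
u = 1, v = 2 ↦ 1  <
u = 1, v = 3 ↦ 1  <
u = 2, v = 0 ↦ 2  <
u = 2, v = 1 ↦ 2  <
u = 2, v = 2 ↦ 2  <
u = 2, v = 3 ↦ 2  <
u = 3, v = 0 ↦ 3  ≥
u = 3, v = 1 ↦ 3  ≥
u = 3, v = 2 ↦ 3  ≥
u = 3, v = 3 ↦ 3  ≥
So 4 of the 16 assignments meet the threshold.

4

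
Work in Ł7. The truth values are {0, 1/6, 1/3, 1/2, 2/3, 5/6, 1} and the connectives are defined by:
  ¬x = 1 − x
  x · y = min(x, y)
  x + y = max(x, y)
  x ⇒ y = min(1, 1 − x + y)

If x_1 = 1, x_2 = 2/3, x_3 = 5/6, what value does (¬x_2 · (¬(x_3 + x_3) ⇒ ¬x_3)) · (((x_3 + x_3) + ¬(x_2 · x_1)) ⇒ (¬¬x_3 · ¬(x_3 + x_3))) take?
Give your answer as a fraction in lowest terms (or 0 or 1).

1/3

¬x_2 = ¬2/3 = 1/3
x_3 + x_3 = 5/6 + 5/6 = 5/6
¬(x_3 + x_3) = ¬5/6 = 1/6
¬x_3 = ¬5/6 = 1/6
¬(x_3 + x_3) ⇒ ¬x_3 = 1/6 ⇒ 1/6 = 1
¬x_2 · (¬(x_3 + x_3) ⇒ ¬x_3) = 1/3 · 1 = 1/3
x_3 + x_3 = 5/6 + 5/6 = 5/6
x_2 · x_1 = 2/3 · 1 = 2/3
¬(x_2 · x_1) = ¬2/3 = 1/3
(x_3 + x_3) + ¬(x_2 · x_1) = 5/6 + 1/3 = 5/6
¬x_3 = ¬5/6 = 1/6
¬¬x_3 = ¬1/6 = 5/6
x_3 + x_3 = 5/6 + 5/6 = 5/6
¬(x_3 + x_3) = ¬5/6 = 1/6
¬¬x_3 · ¬(x_3 + x_3) = 5/6 · 1/6 = 1/6
((x_3 + x_3) + ¬(x_2 · x_1)) ⇒ (¬¬x_3 · ¬(x_3 + x_3)) = 5/6 ⇒ 1/6 = 1/3
(¬x_2 · (¬(x_3 + x_3) ⇒ ¬x_3)) · (((x_3 + x_3) + ¬(x_2 · x_1)) ⇒ (¬¬x_3 · ¬(x_3 + x_3))) = 1/3 · 1/3 = 1/3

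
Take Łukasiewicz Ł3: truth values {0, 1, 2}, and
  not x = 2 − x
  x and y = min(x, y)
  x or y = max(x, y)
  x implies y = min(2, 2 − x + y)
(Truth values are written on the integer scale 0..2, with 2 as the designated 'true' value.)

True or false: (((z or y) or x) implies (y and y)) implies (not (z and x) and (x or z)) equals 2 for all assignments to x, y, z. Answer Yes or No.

Counterexample: take x = 0, y = 0, z = 0.
z or y = 0 or 0 = 0
(z or y) or x = 0 or 0 = 0
y and y = 0 and 0 = 0
((z or y) or x) implies (y and y) = 0 implies 0 = 2
z and x = 0 and 0 = 0
not (z and x) = not 0 = 2
x or z = 0 or 0 = 0
not (z and x) and (x or z) = 2 and 0 = 0
(((z or y) or x) implies (y and y)) implies (not (z and x) and (x or z)) = 2 implies 0 = 0
This gives 0 ≠ 2.

No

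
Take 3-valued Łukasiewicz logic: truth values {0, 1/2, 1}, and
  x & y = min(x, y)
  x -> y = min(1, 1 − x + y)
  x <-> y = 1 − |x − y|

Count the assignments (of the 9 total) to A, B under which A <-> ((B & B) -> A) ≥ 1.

5

A = 0, B = 0 ↦ 0  <
A = 0, B = 1/2 ↦ 1/2  <
A = 0, B = 1 ↦ 1  ≥
A = 1/2, B = 0 ↦ 1/2  <
A = 1/2, B = 1/2 ↦ 1/2  <
A = 1/2, B = 1 ↦ 1  ≥
A = 1, B = 0 ↦ 1  ≥
A = 1, B = 1/2 ↦ 1  ≥
A = 1, B = 1 ↦ 1  ≥
So 5 of the 9 assignments meet the threshold.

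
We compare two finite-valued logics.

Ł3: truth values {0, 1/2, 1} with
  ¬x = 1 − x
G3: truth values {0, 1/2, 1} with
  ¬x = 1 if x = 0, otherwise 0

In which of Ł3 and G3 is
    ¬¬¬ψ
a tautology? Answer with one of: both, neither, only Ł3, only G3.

In Ł3: at ψ = 1/2 the value is 1/2 — not a tautology.
In G3: at ψ = 1/2 the value is 0 — not a tautology.

neither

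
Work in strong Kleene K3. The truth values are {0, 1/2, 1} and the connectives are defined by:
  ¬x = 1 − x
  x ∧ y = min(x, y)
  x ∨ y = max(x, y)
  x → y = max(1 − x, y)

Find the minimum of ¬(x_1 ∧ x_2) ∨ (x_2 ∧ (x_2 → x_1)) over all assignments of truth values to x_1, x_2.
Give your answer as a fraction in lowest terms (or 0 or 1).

Take x_1 = 1/2, x_2 = 1/2:
x_1 ∧ x_2 = 1/2 ∧ 1/2 = 1/2
¬(x_1 ∧ x_2) = ¬1/2 = 1/2
x_2 → x_1 = 1/2 → 1/2 = 1/2
x_2 ∧ (x_2 → x_1) = 1/2 ∧ 1/2 = 1/2
¬(x_1 ∧ x_2) ∨ (x_2 ∧ (x_2 → x_1)) = 1/2 ∨ 1/2 = 1/2
No assignment yields a value below 1/2, so this is the minimum.

1/2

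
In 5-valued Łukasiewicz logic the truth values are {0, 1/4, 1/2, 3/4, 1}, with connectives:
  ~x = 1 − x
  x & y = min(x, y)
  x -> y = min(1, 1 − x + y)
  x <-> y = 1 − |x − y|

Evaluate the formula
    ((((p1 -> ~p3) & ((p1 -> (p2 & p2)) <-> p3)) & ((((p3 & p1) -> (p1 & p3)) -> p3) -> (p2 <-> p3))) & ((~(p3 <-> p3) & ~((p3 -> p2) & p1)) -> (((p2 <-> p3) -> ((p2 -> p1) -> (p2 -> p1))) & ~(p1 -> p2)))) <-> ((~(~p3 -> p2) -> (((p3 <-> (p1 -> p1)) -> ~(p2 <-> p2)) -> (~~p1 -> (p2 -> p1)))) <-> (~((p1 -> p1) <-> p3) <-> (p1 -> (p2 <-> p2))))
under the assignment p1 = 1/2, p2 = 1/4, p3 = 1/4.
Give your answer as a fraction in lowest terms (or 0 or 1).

3/4

~p3 = ~1/4 = 3/4
p1 -> ~p3 = 1/2 -> 3/4 = 1
p2 & p2 = 1/4 & 1/4 = 1/4
p1 -> (p2 & p2) = 1/2 -> 1/4 = 3/4
(p1 -> (p2 & p2)) <-> p3 = 3/4 <-> 1/4 = 1/2
(p1 -> ~p3) & ((p1 -> (p2 & p2)) <-> p3) = 1 & 1/2 = 1/2
p3 & p1 = 1/4 & 1/2 = 1/4
p1 & p3 = 1/2 & 1/4 = 1/4
(p3 & p1) -> (p1 & p3) = 1/4 -> 1/4 = 1
((p3 & p1) -> (p1 & p3)) -> p3 = 1 -> 1/4 = 1/4
p2 <-> p3 = 1/4 <-> 1/4 = 1
(((p3 & p1) -> (p1 & p3)) -> p3) -> (p2 <-> p3) = 1/4 -> 1 = 1
((p1 -> ~p3) & ((p1 -> (p2 & p2)) <-> p3)) & ((((p3 & p1) -> (p1 & p3)) -> p3) -> (p2 <-> p3)) = 1/2 & 1 = 1/2
p3 <-> p3 = 1/4 <-> 1/4 = 1
~(p3 <-> p3) = ~1 = 0
p3 -> p2 = 1/4 -> 1/4 = 1
(p3 -> p2) & p1 = 1 & 1/2 = 1/2
~((p3 -> p2) & p1) = ~1/2 = 1/2
~(p3 <-> p3) & ~((p3 -> p2) & p1) = 0 & 1/2 = 0
p2 <-> p3 = 1/4 <-> 1/4 = 1
p2 -> p1 = 1/4 -> 1/2 = 1
p2 -> p1 = 1/4 -> 1/2 = 1
(p2 -> p1) -> (p2 -> p1) = 1 -> 1 = 1
(p2 <-> p3) -> ((p2 -> p1) -> (p2 -> p1)) = 1 -> 1 = 1
p1 -> p2 = 1/2 -> 1/4 = 3/4
~(p1 -> p2) = ~3/4 = 1/4
((p2 <-> p3) -> ((p2 -> p1) -> (p2 -> p1))) & ~(p1 -> p2) = 1 & 1/4 = 1/4
(~(p3 <-> p3) & ~((p3 -> p2) & p1)) -> (((p2 <-> p3) -> ((p2 -> p1) -> (p2 -> p1))) & ~(p1 -> p2)) = 0 -> 1/4 = 1
(((p1 -> ~p3) & ((p1 -> (p2 & p2)) <-> p3)) & ((((p3 & p1) -> (p1 & p3)) -> p3) -> (p2 <-> p3))) & ((~(p3 <-> p3) & ~((p3 -> p2) & p1)) -> (((p2 <-> p3) -> ((p2 -> p1) -> (p2 -> p1))) & ~(p1 -> p2))) = 1/2 & 1 = 1/2
~p3 = ~1/4 = 3/4
~p3 -> p2 = 3/4 -> 1/4 = 1/2
~(~p3 -> p2) = ~1/2 = 1/2
p1 -> p1 = 1/2 -> 1/2 = 1
p3 <-> (p1 -> p1) = 1/4 <-> 1 = 1/4
p2 <-> p2 = 1/4 <-> 1/4 = 1
~(p2 <-> p2) = ~1 = 0
(p3 <-> (p1 -> p1)) -> ~(p2 <-> p2) = 1/4 -> 0 = 3/4
~p1 = ~1/2 = 1/2
~~p1 = ~1/2 = 1/2
p2 -> p1 = 1/4 -> 1/2 = 1
~~p1 -> (p2 -> p1) = 1/2 -> 1 = 1
((p3 <-> (p1 -> p1)) -> ~(p2 <-> p2)) -> (~~p1 -> (p2 -> p1)) = 3/4 -> 1 = 1
~(~p3 -> p2) -> (((p3 <-> (p1 -> p1)) -> ~(p2 <-> p2)) -> (~~p1 -> (p2 -> p1))) = 1/2 -> 1 = 1
p1 -> p1 = 1/2 -> 1/2 = 1
(p1 -> p1) <-> p3 = 1 <-> 1/4 = 1/4
~((p1 -> p1) <-> p3) = ~1/4 = 3/4
p2 <-> p2 = 1/4 <-> 1/4 = 1
p1 -> (p2 <-> p2) = 1/2 -> 1 = 1
~((p1 -> p1) <-> p3) <-> (p1 -> (p2 <-> p2)) = 3/4 <-> 1 = 3/4
(~(~p3 -> p2) -> (((p3 <-> (p1 -> p1)) -> ~(p2 <-> p2)) -> (~~p1 -> (p2 -> p1)))) <-> (~((p1 -> p1) <-> p3) <-> (p1 -> (p2 <-> p2))) = 1 <-> 3/4 = 3/4
((((p1 -> ~p3) & ((p1 -> (p2 & p2)) <-> p3)) & ((((p3 & p1) -> (p1 & p3)) -> p3) -> (p2 <-> p3))) & ((~(p3 <-> p3) & ~((p3 -> p2) & p1)) -> (((p2 <-> p3) -> ((p2 -> p1) -> (p2 -> p1))) & ~(p1 -> p2)))) <-> ((~(~p3 -> p2) -> (((p3 <-> (p1 -> p1)) -> ~(p2 <-> p2)) -> (~~p1 -> (p2 -> p1)))) <-> (~((p1 -> p1) <-> p3) <-> (p1 -> (p2 <-> p2)))) = 1/2 <-> 3/4 = 3/4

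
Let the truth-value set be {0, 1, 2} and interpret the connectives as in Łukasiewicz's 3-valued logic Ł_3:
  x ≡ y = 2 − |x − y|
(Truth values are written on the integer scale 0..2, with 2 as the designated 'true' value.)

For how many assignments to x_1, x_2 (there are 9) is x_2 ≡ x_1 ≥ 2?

x_1 = 0, x_2 = 0 ↦ 2  ≥
x_1 = 0, x_2 = 1 ↦ 1  <
x_1 = 0, x_2 = 2 ↦ 0  <
x_1 = 1, x_2 = 0 ↦ 1  <
x_1 = 1, x_2 = 1 ↦ 2  ≥
x_1 = 1, x_2 = 2 ↦ 1  <
x_1 = 2, x_2 = 0 ↦ 0  <
x_1 = 2, x_2 = 1 ↦ 1  <
x_1 = 2, x_2 = 2 ↦ 2  ≥
So 3 of the 9 assignments meet the threshold.

3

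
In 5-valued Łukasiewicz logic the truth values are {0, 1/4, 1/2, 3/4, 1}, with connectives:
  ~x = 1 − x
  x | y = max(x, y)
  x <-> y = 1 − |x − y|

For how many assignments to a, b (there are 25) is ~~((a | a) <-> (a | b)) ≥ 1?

15

value 1: 15 assignments (counts)
value 3/4: 4 assignments
value 1/2: 3 assignments
value 1/4: 2 assignments
value 0: 1 assignment
So 15 of the 25 assignments meet the threshold.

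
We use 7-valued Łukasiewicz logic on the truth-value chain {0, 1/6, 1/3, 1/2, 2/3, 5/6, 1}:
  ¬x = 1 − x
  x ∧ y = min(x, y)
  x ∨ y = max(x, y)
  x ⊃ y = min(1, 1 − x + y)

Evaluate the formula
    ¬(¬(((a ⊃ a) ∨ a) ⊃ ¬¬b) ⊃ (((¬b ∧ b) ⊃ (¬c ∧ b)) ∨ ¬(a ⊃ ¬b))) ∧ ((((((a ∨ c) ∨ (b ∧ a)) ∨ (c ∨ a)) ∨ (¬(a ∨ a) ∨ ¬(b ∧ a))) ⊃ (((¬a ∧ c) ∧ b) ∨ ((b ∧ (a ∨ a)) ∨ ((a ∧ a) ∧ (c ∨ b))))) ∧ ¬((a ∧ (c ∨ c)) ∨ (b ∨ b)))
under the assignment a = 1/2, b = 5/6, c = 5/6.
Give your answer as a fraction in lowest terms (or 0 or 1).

a ⊃ a = 1/2 ⊃ 1/2 = 1
(a ⊃ a) ∨ a = 1 ∨ 1/2 = 1
¬b = ¬5/6 = 1/6
¬¬b = ¬1/6 = 5/6
((a ⊃ a) ∨ a) ⊃ ¬¬b = 1 ⊃ 5/6 = 5/6
¬(((a ⊃ a) ∨ a) ⊃ ¬¬b) = ¬5/6 = 1/6
¬b = ¬5/6 = 1/6
¬b ∧ b = 1/6 ∧ 5/6 = 1/6
¬c = ¬5/6 = 1/6
¬c ∧ b = 1/6 ∧ 5/6 = 1/6
(¬b ∧ b) ⊃ (¬c ∧ b) = 1/6 ⊃ 1/6 = 1
¬b = ¬5/6 = 1/6
a ⊃ ¬b = 1/2 ⊃ 1/6 = 2/3
¬(a ⊃ ¬b) = ¬2/3 = 1/3
((¬b ∧ b) ⊃ (¬c ∧ b)) ∨ ¬(a ⊃ ¬b) = 1 ∨ 1/3 = 1
¬(((a ⊃ a) ∨ a) ⊃ ¬¬b) ⊃ (((¬b ∧ b) ⊃ (¬c ∧ b)) ∨ ¬(a ⊃ ¬b)) = 1/6 ⊃ 1 = 1
¬(¬(((a ⊃ a) ∨ a) ⊃ ¬¬b) ⊃ (((¬b ∧ b) ⊃ (¬c ∧ b)) ∨ ¬(a ⊃ ¬b))) = ¬1 = 0
a ∨ c = 1/2 ∨ 5/6 = 5/6
b ∧ a = 5/6 ∧ 1/2 = 1/2
(a ∨ c) ∨ (b ∧ a) = 5/6 ∨ 1/2 = 5/6
c ∨ a = 5/6 ∨ 1/2 = 5/6
((a ∨ c) ∨ (b ∧ a)) ∨ (c ∨ a) = 5/6 ∨ 5/6 = 5/6
a ∨ a = 1/2 ∨ 1/2 = 1/2
¬(a ∨ a) = ¬1/2 = 1/2
b ∧ a = 5/6 ∧ 1/2 = 1/2
¬(b ∧ a) = ¬1/2 = 1/2
¬(a ∨ a) ∨ ¬(b ∧ a) = 1/2 ∨ 1/2 = 1/2
(((a ∨ c) ∨ (b ∧ a)) ∨ (c ∨ a)) ∨ (¬(a ∨ a) ∨ ¬(b ∧ a)) = 5/6 ∨ 1/2 = 5/6
¬a = ¬1/2 = 1/2
¬a ∧ c = 1/2 ∧ 5/6 = 1/2
(¬a ∧ c) ∧ b = 1/2 ∧ 5/6 = 1/2
a ∨ a = 1/2 ∨ 1/2 = 1/2
b ∧ (a ∨ a) = 5/6 ∧ 1/2 = 1/2
a ∧ a = 1/2 ∧ 1/2 = 1/2
c ∨ b = 5/6 ∨ 5/6 = 5/6
(a ∧ a) ∧ (c ∨ b) = 1/2 ∧ 5/6 = 1/2
(b ∧ (a ∨ a)) ∨ ((a ∧ a) ∧ (c ∨ b)) = 1/2 ∨ 1/2 = 1/2
((¬a ∧ c) ∧ b) ∨ ((b ∧ (a ∨ a)) ∨ ((a ∧ a) ∧ (c ∨ b))) = 1/2 ∨ 1/2 = 1/2
((((a ∨ c) ∨ (b ∧ a)) ∨ (c ∨ a)) ∨ (¬(a ∨ a) ∨ ¬(b ∧ a))) ⊃ (((¬a ∧ c) ∧ b) ∨ ((b ∧ (a ∨ a)) ∨ ((a ∧ a) ∧ (c ∨ b)))) = 5/6 ⊃ 1/2 = 2/3
c ∨ c = 5/6 ∨ 5/6 = 5/6
a ∧ (c ∨ c) = 1/2 ∧ 5/6 = 1/2
b ∨ b = 5/6 ∨ 5/6 = 5/6
(a ∧ (c ∨ c)) ∨ (b ∨ b) = 1/2 ∨ 5/6 = 5/6
¬((a ∧ (c ∨ c)) ∨ (b ∨ b)) = ¬5/6 = 1/6
(((((a ∨ c) ∨ (b ∧ a)) ∨ (c ∨ a)) ∨ (¬(a ∨ a) ∨ ¬(b ∧ a))) ⊃ (((¬a ∧ c) ∧ b) ∨ ((b ∧ (a ∨ a)) ∨ ((a ∧ a) ∧ (c ∨ b))))) ∧ ¬((a ∧ (c ∨ c)) ∨ (b ∨ b)) = 2/3 ∧ 1/6 = 1/6
¬(¬(((a ⊃ a) ∨ a) ⊃ ¬¬b) ⊃ (((¬b ∧ b) ⊃ (¬c ∧ b)) ∨ ¬(a ⊃ ¬b))) ∧ ((((((a ∨ c) ∨ (b ∧ a)) ∨ (c ∨ a)) ∨ (¬(a ∨ a) ∨ ¬(b ∧ a))) ⊃ (((¬a ∧ c) ∧ b) ∨ ((b ∧ (a ∨ a)) ∨ ((a ∧ a) ∧ (c ∨ b))))) ∧ ¬((a ∧ (c ∨ c)) ∨ (b ∨ b))) = 0 ∧ 1/6 = 0

0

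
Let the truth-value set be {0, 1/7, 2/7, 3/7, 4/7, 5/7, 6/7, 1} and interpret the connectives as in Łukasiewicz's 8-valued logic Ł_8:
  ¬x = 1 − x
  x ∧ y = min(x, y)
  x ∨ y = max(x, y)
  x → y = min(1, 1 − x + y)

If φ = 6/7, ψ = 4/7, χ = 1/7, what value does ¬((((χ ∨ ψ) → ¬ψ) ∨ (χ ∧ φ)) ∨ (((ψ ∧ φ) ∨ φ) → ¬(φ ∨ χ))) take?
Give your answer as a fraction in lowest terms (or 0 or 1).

χ ∨ ψ = 1/7 ∨ 4/7 = 4/7
¬ψ = ¬4/7 = 3/7
(χ ∨ ψ) → ¬ψ = 4/7 → 3/7 = 6/7
χ ∧ φ = 1/7 ∧ 6/7 = 1/7
((χ ∨ ψ) → ¬ψ) ∨ (χ ∧ φ) = 6/7 ∨ 1/7 = 6/7
ψ ∧ φ = 4/7 ∧ 6/7 = 4/7
(ψ ∧ φ) ∨ φ = 4/7 ∨ 6/7 = 6/7
φ ∨ χ = 6/7 ∨ 1/7 = 6/7
¬(φ ∨ χ) = ¬6/7 = 1/7
((ψ ∧ φ) ∨ φ) → ¬(φ ∨ χ) = 6/7 → 1/7 = 2/7
(((χ ∨ ψ) → ¬ψ) ∨ (χ ∧ φ)) ∨ (((ψ ∧ φ) ∨ φ) → ¬(φ ∨ χ)) = 6/7 ∨ 2/7 = 6/7
¬((((χ ∨ ψ) → ¬ψ) ∨ (χ ∧ φ)) ∨ (((ψ ∧ φ) ∨ φ) → ¬(φ ∨ χ))) = ¬6/7 = 1/7

1/7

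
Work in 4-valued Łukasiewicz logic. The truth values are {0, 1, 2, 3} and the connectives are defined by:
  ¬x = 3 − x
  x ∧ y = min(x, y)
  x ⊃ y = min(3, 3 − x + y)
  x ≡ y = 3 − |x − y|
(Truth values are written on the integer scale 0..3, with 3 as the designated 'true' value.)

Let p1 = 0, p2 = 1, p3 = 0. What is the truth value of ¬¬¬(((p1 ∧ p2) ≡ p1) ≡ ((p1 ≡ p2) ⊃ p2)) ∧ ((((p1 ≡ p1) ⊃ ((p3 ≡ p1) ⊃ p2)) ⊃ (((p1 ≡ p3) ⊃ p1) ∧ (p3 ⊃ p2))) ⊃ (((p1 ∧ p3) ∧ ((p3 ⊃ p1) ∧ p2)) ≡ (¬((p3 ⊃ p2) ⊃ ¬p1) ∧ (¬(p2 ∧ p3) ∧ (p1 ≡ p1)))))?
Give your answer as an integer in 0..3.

1

p1 ∧ p2 = 0 ∧ 1 = 0
(p1 ∧ p2) ≡ p1 = 0 ≡ 0 = 3
p1 ≡ p2 = 0 ≡ 1 = 2
(p1 ≡ p2) ⊃ p2 = 2 ⊃ 1 = 2
((p1 ∧ p2) ≡ p1) ≡ ((p1 ≡ p2) ⊃ p2) = 3 ≡ 2 = 2
¬(((p1 ∧ p2) ≡ p1) ≡ ((p1 ≡ p2) ⊃ p2)) = ¬2 = 1
¬¬(((p1 ∧ p2) ≡ p1) ≡ ((p1 ≡ p2) ⊃ p2)) = ¬1 = 2
¬¬¬(((p1 ∧ p2) ≡ p1) ≡ ((p1 ≡ p2) ⊃ p2)) = ¬2 = 1
p1 ≡ p1 = 0 ≡ 0 = 3
p3 ≡ p1 = 0 ≡ 0 = 3
(p3 ≡ p1) ⊃ p2 = 3 ⊃ 1 = 1
(p1 ≡ p1) ⊃ ((p3 ≡ p1) ⊃ p2) = 3 ⊃ 1 = 1
p1 ≡ p3 = 0 ≡ 0 = 3
(p1 ≡ p3) ⊃ p1 = 3 ⊃ 0 = 0
p3 ⊃ p2 = 0 ⊃ 1 = 3
((p1 ≡ p3) ⊃ p1) ∧ (p3 ⊃ p2) = 0 ∧ 3 = 0
((p1 ≡ p1) ⊃ ((p3 ≡ p1) ⊃ p2)) ⊃ (((p1 ≡ p3) ⊃ p1) ∧ (p3 ⊃ p2)) = 1 ⊃ 0 = 2
p1 ∧ p3 = 0 ∧ 0 = 0
p3 ⊃ p1 = 0 ⊃ 0 = 3
(p3 ⊃ p1) ∧ p2 = 3 ∧ 1 = 1
(p1 ∧ p3) ∧ ((p3 ⊃ p1) ∧ p2) = 0 ∧ 1 = 0
p3 ⊃ p2 = 0 ⊃ 1 = 3
¬p1 = ¬0 = 3
(p3 ⊃ p2) ⊃ ¬p1 = 3 ⊃ 3 = 3
¬((p3 ⊃ p2) ⊃ ¬p1) = ¬3 = 0
p2 ∧ p3 = 1 ∧ 0 = 0
¬(p2 ∧ p3) = ¬0 = 3
p1 ≡ p1 = 0 ≡ 0 = 3
¬(p2 ∧ p3) ∧ (p1 ≡ p1) = 3 ∧ 3 = 3
¬((p3 ⊃ p2) ⊃ ¬p1) ∧ (¬(p2 ∧ p3) ∧ (p1 ≡ p1)) = 0 ∧ 3 = 0
((p1 ∧ p3) ∧ ((p3 ⊃ p1) ∧ p2)) ≡ (¬((p3 ⊃ p2) ⊃ ¬p1) ∧ (¬(p2 ∧ p3) ∧ (p1 ≡ p1))) = 0 ≡ 0 = 3
(((p1 ≡ p1) ⊃ ((p3 ≡ p1) ⊃ p2)) ⊃ (((p1 ≡ p3) ⊃ p1) ∧ (p3 ⊃ p2))) ⊃ (((p1 ∧ p3) ∧ ((p3 ⊃ p1) ∧ p2)) ≡ (¬((p3 ⊃ p2) ⊃ ¬p1) ∧ (¬(p2 ∧ p3) ∧ (p1 ≡ p1)))) = 2 ⊃ 3 = 3
¬¬¬(((p1 ∧ p2) ≡ p1) ≡ ((p1 ≡ p2) ⊃ p2)) ∧ ((((p1 ≡ p1) ⊃ ((p3 ≡ p1) ⊃ p2)) ⊃ (((p1 ≡ p3) ⊃ p1) ∧ (p3 ⊃ p2))) ⊃ (((p1 ∧ p3) ∧ ((p3 ⊃ p1) ∧ p2)) ≡ (¬((p3 ⊃ p2) ⊃ ¬p1) ∧ (¬(p2 ∧ p3) ∧ (p1 ≡ p1))))) = 1 ∧ 3 = 1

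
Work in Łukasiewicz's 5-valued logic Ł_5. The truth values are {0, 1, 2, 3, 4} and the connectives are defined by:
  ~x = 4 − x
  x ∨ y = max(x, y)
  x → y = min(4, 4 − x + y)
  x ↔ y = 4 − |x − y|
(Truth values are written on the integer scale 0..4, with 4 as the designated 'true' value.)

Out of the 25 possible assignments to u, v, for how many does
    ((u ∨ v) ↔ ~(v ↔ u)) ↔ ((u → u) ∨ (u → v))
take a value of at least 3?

value 4: 9 assignments (counts)
value 3: 7 assignments (counts)
value 2: 5 assignments
value 1: 3 assignments
value 0: 1 assignment
So 16 of the 25 assignments meet the threshold.

16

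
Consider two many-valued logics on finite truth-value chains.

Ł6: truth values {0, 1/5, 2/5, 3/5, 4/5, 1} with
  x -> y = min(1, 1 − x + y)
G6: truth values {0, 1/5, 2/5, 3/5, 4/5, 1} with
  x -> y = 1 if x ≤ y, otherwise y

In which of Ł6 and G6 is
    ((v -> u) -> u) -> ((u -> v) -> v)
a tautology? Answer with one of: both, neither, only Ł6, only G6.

only Ł6

In Ł6: every assignment gives 1 — tautology.
In G6: at u = 0, v = 1/5 the value is 1/5 — not a tautology.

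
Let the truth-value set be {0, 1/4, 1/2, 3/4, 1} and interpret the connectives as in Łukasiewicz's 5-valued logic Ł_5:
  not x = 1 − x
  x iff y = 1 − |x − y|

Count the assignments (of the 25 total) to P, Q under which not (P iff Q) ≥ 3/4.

value 1: 2 assignments (counts)
value 3/4: 4 assignments (counts)
value 1/2: 6 assignments
value 1/4: 8 assignments
value 0: 5 assignments
So 6 of the 25 assignments meet the threshold.

6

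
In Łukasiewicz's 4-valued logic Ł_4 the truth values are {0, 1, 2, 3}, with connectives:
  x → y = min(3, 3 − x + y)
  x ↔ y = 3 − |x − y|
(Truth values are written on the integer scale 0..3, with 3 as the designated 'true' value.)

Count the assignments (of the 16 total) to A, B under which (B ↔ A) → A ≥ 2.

13

A = 0, B = 0 ↦ 0  <
A = 0, B = 1 ↦ 1  <
A = 0, B = 2 ↦ 2  ≥
A = 0, B = 3 ↦ 3  ≥
A = 1, B = 0 ↦ 2  ≥
A = 1, B = 1 ↦ 1  <
A = 1, B = 2 ↦ 2  ≥
A = 1, B = 3 ↦ 3  ≥
A = 2, B = 0 ↦ 3  ≥
A = 2, B = 1 ↦ 3  ≥
A = 2, B = 2 ↦ 2  ≥
A = 2, B = 3 ↦ 3  ≥
A = 3, B = 0 ↦ 3  ≥
A = 3, B = 1 ↦ 3  ≥
A = 3, B = 2 ↦ 3  ≥
A = 3, B = 3 ↦ 3  ≥
So 13 of the 16 assignments meet the threshold.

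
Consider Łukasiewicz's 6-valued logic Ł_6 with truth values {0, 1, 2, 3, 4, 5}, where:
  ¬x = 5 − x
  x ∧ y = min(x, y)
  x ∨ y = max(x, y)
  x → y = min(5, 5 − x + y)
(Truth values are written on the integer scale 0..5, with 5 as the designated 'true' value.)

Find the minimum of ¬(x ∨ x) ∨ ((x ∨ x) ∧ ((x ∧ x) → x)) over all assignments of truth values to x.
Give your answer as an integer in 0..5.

Take x = 2:
x ∨ x = 2 ∨ 2 = 2
¬(x ∨ x) = ¬2 = 3
x ∨ x = 2 ∨ 2 = 2
x ∧ x = 2 ∧ 2 = 2
(x ∧ x) → x = 2 → 2 = 5
(x ∨ x) ∧ ((x ∧ x) → x) = 2 ∧ 5 = 2
¬(x ∨ x) ∨ ((x ∨ x) ∧ ((x ∧ x) → x)) = 3 ∨ 2 = 3
No assignment yields a value below 3, so this is the minimum.

3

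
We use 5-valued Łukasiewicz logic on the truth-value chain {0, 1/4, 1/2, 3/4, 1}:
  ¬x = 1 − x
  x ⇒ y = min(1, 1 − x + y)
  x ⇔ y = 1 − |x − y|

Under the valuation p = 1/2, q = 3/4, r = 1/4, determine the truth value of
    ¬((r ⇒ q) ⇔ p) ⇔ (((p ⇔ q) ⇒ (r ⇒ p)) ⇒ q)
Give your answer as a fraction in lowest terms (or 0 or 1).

3/4

r ⇒ q = 1/4 ⇒ 3/4 = 1
(r ⇒ q) ⇔ p = 1 ⇔ 1/2 = 1/2
¬((r ⇒ q) ⇔ p) = ¬1/2 = 1/2
p ⇔ q = 1/2 ⇔ 3/4 = 3/4
r ⇒ p = 1/4 ⇒ 1/2 = 1
(p ⇔ q) ⇒ (r ⇒ p) = 3/4 ⇒ 1 = 1
((p ⇔ q) ⇒ (r ⇒ p)) ⇒ q = 1 ⇒ 3/4 = 3/4
¬((r ⇒ q) ⇔ p) ⇔ (((p ⇔ q) ⇒ (r ⇒ p)) ⇒ q) = 1/2 ⇔ 3/4 = 3/4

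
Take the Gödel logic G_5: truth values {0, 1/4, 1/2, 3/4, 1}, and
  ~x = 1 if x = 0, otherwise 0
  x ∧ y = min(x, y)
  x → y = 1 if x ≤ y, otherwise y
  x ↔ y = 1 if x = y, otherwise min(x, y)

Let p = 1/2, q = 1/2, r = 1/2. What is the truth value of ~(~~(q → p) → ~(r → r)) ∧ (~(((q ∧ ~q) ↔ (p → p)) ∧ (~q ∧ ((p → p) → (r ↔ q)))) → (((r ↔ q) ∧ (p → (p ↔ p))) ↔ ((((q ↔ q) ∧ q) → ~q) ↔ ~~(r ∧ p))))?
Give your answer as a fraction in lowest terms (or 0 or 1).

q → p = 1/2 → 1/2 = 1
~(q → p) = ~1 = 0
~~(q → p) = ~0 = 1
r → r = 1/2 → 1/2 = 1
~(r → r) = ~1 = 0
~~(q → p) → ~(r → r) = 1 → 0 = 0
~(~~(q → p) → ~(r → r)) = ~0 = 1
~q = ~1/2 = 0
q ∧ ~q = 1/2 ∧ 0 = 0
p → p = 1/2 → 1/2 = 1
(q ∧ ~q) ↔ (p → p) = 0 ↔ 1 = 0
~q = ~1/2 = 0
p → p = 1/2 → 1/2 = 1
r ↔ q = 1/2 ↔ 1/2 = 1
(p → p) → (r ↔ q) = 1 → 1 = 1
~q ∧ ((p → p) → (r ↔ q)) = 0 ∧ 1 = 0
((q ∧ ~q) ↔ (p → p)) ∧ (~q ∧ ((p → p) → (r ↔ q))) = 0 ∧ 0 = 0
~(((q ∧ ~q) ↔ (p → p)) ∧ (~q ∧ ((p → p) → (r ↔ q)))) = ~0 = 1
r ↔ q = 1/2 ↔ 1/2 = 1
p ↔ p = 1/2 ↔ 1/2 = 1
p → (p ↔ p) = 1/2 → 1 = 1
(r ↔ q) ∧ (p → (p ↔ p)) = 1 ∧ 1 = 1
q ↔ q = 1/2 ↔ 1/2 = 1
(q ↔ q) ∧ q = 1 ∧ 1/2 = 1/2
~q = ~1/2 = 0
((q ↔ q) ∧ q) → ~q = 1/2 → 0 = 0
r ∧ p = 1/2 ∧ 1/2 = 1/2
~(r ∧ p) = ~1/2 = 0
~~(r ∧ p) = ~0 = 1
(((q ↔ q) ∧ q) → ~q) ↔ ~~(r ∧ p) = 0 ↔ 1 = 0
((r ↔ q) ∧ (p → (p ↔ p))) ↔ ((((q ↔ q) ∧ q) → ~q) ↔ ~~(r ∧ p)) = 1 ↔ 0 = 0
~(((q ∧ ~q) ↔ (p → p)) ∧ (~q ∧ ((p → p) → (r ↔ q)))) → (((r ↔ q) ∧ (p → (p ↔ p))) ↔ ((((q ↔ q) ∧ q) → ~q) ↔ ~~(r ∧ p))) = 1 → 0 = 0
~(~~(q → p) → ~(r → r)) ∧ (~(((q ∧ ~q) ↔ (p → p)) ∧ (~q ∧ ((p → p) → (r ↔ q)))) → (((r ↔ q) ∧ (p → (p ↔ p))) ↔ ((((q ↔ q) ∧ q) → ~q) ↔ ~~(r ∧ p)))) = 1 ∧ 0 = 0

0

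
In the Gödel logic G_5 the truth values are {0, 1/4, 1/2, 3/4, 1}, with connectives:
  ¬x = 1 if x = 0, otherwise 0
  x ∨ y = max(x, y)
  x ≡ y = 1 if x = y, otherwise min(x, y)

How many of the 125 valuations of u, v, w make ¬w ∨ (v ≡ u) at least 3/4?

53

value 1: 45 assignments (counts)
value 3/4: 8 assignments (counts)
value 1/2: 16 assignments
value 1/4: 24 assignments
value 0: 32 assignments
So 53 of the 125 assignments meet the threshold.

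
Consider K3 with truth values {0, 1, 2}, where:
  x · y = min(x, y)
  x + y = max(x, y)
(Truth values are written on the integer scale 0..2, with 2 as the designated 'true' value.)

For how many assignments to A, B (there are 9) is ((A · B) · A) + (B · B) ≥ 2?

A = 0, B = 0 ↦ 0  <
A = 0, B = 1 ↦ 1  <
A = 0, B = 2 ↦ 2  ≥
A = 1, B = 0 ↦ 0  <
A = 1, B = 1 ↦ 1  <
A = 1, B = 2 ↦ 2  ≥
A = 2, B = 0 ↦ 0  <
A = 2, B = 1 ↦ 1  <
A = 2, B = 2 ↦ 2  ≥
So 3 of the 9 assignments meet the threshold.

3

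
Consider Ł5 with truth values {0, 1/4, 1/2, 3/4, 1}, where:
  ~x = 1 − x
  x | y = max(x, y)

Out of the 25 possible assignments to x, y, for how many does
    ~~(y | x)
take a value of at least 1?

value 1: 9 assignments (counts)
value 3/4: 7 assignments
value 1/2: 5 assignments
value 1/4: 3 assignments
value 0: 1 assignment
So 9 of the 25 assignments meet the threshold.

9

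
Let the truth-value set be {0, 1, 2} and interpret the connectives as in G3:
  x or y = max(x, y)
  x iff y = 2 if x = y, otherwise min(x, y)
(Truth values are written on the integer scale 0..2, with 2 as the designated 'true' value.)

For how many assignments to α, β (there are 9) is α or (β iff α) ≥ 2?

5

α = 0, β = 0 ↦ 2  ≥
α = 0, β = 1 ↦ 0  <
α = 0, β = 2 ↦ 0  <
α = 1, β = 0 ↦ 1  <
α = 1, β = 1 ↦ 2  ≥
α = 1, β = 2 ↦ 1  <
α = 2, β = 0 ↦ 2  ≥
α = 2, β = 1 ↦ 2  ≥
α = 2, β = 2 ↦ 2  ≥
So 5 of the 9 assignments meet the threshold.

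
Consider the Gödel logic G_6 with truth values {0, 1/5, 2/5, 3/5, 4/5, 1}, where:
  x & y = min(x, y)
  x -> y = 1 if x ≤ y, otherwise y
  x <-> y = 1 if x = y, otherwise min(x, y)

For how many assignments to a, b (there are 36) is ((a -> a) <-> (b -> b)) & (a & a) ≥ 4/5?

12

value 1: 6 assignments (counts)
value 4/5: 6 assignments (counts)
value 3/5: 6 assignments
value 2/5: 6 assignments
value 1/5: 6 assignments
value 0: 6 assignments
So 12 of the 36 assignments meet the threshold.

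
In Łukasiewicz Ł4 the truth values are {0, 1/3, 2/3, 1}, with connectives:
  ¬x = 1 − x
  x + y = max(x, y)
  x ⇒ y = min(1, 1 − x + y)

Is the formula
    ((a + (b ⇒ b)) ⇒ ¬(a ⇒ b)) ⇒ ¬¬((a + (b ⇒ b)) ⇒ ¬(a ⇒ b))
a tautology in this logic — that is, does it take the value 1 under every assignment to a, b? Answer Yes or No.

Yes

a = 0, b = 0 ↦ 1
a = 0, b = 1/3 ↦ 1
a = 0, b = 2/3 ↦ 1
a = 0, b = 1 ↦ 1
a = 1/3, b = 0 ↦ 1
a = 1/3, b = 1/3 ↦ 1
a = 1/3, b = 2/3 ↦ 1
a = 1/3, b = 1 ↦ 1
a = 2/3, b = 0 ↦ 1
a = 2/3, b = 1/3 ↦ 1
a = 2/3, b = 2/3 ↦ 1
a = 2/3, b = 1 ↦ 1
a = 1, b = 0 ↦ 1
a = 1, b = 1/3 ↦ 1
a = 1, b = 2/3 ↦ 1
a = 1, b = 1 ↦ 1
Every assignment gives a value ≥ 1.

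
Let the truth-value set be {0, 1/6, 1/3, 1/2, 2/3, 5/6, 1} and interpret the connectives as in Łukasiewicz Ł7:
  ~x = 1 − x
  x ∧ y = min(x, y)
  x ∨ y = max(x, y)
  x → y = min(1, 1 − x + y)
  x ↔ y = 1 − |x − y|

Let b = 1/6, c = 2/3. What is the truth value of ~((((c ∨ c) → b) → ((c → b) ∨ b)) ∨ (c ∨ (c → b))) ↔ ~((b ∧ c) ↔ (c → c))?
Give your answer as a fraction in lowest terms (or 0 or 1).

1/6

c ∨ c = 2/3 ∨ 2/3 = 2/3
(c ∨ c) → b = 2/3 → 1/6 = 1/2
c → b = 2/3 → 1/6 = 1/2
(c → b) ∨ b = 1/2 ∨ 1/6 = 1/2
((c ∨ c) → b) → ((c → b) ∨ b) = 1/2 → 1/2 = 1
c → b = 2/3 → 1/6 = 1/2
c ∨ (c → b) = 2/3 ∨ 1/2 = 2/3
(((c ∨ c) → b) → ((c → b) ∨ b)) ∨ (c ∨ (c → b)) = 1 ∨ 2/3 = 1
~((((c ∨ c) → b) → ((c → b) ∨ b)) ∨ (c ∨ (c → b))) = ~1 = 0
b ∧ c = 1/6 ∧ 2/3 = 1/6
c → c = 2/3 → 2/3 = 1
(b ∧ c) ↔ (c → c) = 1/6 ↔ 1 = 1/6
~((b ∧ c) ↔ (c → c)) = ~1/6 = 5/6
~((((c ∨ c) → b) → ((c → b) ∨ b)) ∨ (c ∨ (c → b))) ↔ ~((b ∧ c) ↔ (c → c)) = 0 ↔ 5/6 = 1/6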